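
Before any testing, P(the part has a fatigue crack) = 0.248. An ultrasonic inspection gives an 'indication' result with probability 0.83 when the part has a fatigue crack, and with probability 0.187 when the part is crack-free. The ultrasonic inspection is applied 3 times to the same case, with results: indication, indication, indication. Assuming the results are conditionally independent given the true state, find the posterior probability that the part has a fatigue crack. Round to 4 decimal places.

Posterior P(H) ≈ 0.9665

Let H be the event that the part has a fatigue crack; start with P(H) = 0.248. P('indication'|H) = 0.83, P('indication'|¬H) = 0.187.
Update on result 1 ('indication'): P(H) ← 0.83·0.2480 / (0.83·0.2480 + 0.187·0.7520) = 0.20584/0.34646 = 0.5941.
Update on result 2 ('indication'): P(H) ← 0.83·0.5941 / (0.83·0.5941 + 0.187·0.4059) = 0.49312/0.56902 = 0.8666.
Update on result 3 ('indication'): P(H) ← 0.83·0.8666 / (0.83·0.8666 + 0.187·0.1334) = 0.71929/0.74423 = 0.9665.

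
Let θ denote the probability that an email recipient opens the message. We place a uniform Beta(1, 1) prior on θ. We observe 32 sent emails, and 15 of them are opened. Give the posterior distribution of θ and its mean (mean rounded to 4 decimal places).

The binomial likelihood is conjugate to the Beta prior: with 15 successes and 17 failures, the posterior is Beta(1+15, 1+17) = Beta(16, 18).
Posterior mean = α/(α+β) = 16/34 = 0.4706.

Posterior: Beta(16, 18); mean ≈ 0.4706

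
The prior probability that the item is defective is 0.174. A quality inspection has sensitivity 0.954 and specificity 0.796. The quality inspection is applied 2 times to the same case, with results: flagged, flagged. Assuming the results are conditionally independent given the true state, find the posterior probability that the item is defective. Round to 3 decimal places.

Posterior P(H) ≈ 0.822

With H the event that the item is defective, the joint likelihood of the observed sequence is P(data|H) = 0.954·0.954 = 0.91012 and P(data|¬H) = 0.204·0.204 = 0.041616.
Bayes: P(H|data) = 0.174·0.91012 / (0.174·0.91012 + 0.826·0.041616) = 0.15836/0.19273 = 0.8216.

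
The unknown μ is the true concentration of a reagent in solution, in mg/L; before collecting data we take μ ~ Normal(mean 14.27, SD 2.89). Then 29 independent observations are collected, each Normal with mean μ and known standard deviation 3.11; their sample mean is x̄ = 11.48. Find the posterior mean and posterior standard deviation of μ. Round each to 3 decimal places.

With known σ, the Normal prior is conjugate. Weight on the data is w = (n/σ²)/(n/σ² + 1/τ₀²) = 2.99831/(2.99831+0.119730) = 0.96160.
Posterior mean = w·x̄ + (1−w)·μ₀ = 0.96160·11.48 + 0.038399·14.27 = 11.587. Posterior variance = 1/(2.99831+0.119730) = 0.320714, so SD = 0.566.

Posterior mean ≈ 11.587; posterior SD ≈ 0.566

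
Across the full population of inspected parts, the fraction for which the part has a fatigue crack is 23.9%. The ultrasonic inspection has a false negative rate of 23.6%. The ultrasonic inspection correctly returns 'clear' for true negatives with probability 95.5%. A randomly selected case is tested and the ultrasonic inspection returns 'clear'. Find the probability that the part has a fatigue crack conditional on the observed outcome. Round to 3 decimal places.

Write H for 'the part has a fatigue crack'. Prior odds H:¬H = 0.239/0.761 = 0.31406. For the 'clear' outcome, the likelihood ratio is 0.236/0.955 = 0.24712.
Posterior odds = 0.31406 × 0.24712 = 0.077611, so P(H|E) = 0.077611/(1+0.077611) = 0.072.

P(H | E) ≈ 0.072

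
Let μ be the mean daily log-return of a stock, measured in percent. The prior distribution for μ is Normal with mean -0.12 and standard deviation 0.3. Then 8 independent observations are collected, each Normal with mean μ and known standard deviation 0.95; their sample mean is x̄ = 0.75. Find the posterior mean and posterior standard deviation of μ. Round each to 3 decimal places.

Posterior mean ≈ 0.266; posterior SD ≈ 0.224

Prior precision 1/τ₀² = 1/0.3² = 11.1111; data precision n/σ² = 8/0.95² = 8.86427.
Posterior precision = 11.1111 + 8.86427 = 19.9754, giving posterior SD = 1/√19.9754 = 0.224.
Posterior mean = (11.1111·-0.12 + 8.86427·0.75) / 19.9754 = 0.266.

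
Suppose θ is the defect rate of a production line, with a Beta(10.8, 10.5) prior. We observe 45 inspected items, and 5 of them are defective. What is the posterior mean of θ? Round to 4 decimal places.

Observing 5 successes and 40 failures updates Beta(10.8, 10.5) by adding the success and failure counts to the two shape parameters: α = 10.8+5 = 15.8, β = 10.5+40 = 50.5.
E[θ | data] = 15.8/(15.8+50.5) = 0.2383.

Posterior mean ≈ 0.2383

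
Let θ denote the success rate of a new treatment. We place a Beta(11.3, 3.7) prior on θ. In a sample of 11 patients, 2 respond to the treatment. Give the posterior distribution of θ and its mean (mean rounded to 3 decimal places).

Observing 2 successes and 9 failures updates Beta(11.3, 3.7) by adding the success and failure counts to the two shape parameters: α = 11.3+2 = 13.3, β = 3.7+9 = 12.7.
Posterior mean = α/(α+β) = 13.3/26 = 0.512.

Posterior: Beta(13.3, 12.7); mean ≈ 0.512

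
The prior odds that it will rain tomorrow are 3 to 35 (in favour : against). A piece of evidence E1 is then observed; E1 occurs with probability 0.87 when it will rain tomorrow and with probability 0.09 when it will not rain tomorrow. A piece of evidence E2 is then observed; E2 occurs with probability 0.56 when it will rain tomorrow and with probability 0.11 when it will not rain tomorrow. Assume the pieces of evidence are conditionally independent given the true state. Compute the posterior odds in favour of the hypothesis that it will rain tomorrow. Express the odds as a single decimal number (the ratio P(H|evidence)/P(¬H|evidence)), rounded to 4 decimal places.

Posterior odds ≈ 4.2182

Prior odds = 3/35 = 0.085714.
Likelihood ratio for E1 = 0.87/0.09 = 9.6667.
Likelihood ratio for E2 = 0.56/0.11 = 5.0909.
Posterior odds = prior odds × LR₁ × LR₂ = 4.2182.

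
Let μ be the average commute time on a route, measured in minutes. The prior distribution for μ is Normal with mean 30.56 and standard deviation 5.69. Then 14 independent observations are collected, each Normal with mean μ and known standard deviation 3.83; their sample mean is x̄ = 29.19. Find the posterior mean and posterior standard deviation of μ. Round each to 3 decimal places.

Posterior mean ≈ 29.233; posterior SD ≈ 1.007

Prior precision 1/τ₀² = 1/5.69² = 0.0308870; data precision n/σ² = 14/3.83² = 0.954400.
Posterior precision = 0.0308870 + 0.954400 = 0.985287, giving posterior SD = 1/√0.985287 = 1.007.
Posterior mean = (0.0308870·30.56 + 0.954400·29.19) / 0.985287 = 29.233.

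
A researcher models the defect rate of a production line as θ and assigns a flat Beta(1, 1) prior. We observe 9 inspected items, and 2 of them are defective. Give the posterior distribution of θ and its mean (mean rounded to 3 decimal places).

Posterior: Beta(3, 8); mean ≈ 0.273

The binomial likelihood is conjugate to the Beta prior: with 2 successes and 7 failures, the posterior is Beta(1+2, 1+7) = Beta(3, 8).
E[θ | data] = 3/(3+8) = 0.273.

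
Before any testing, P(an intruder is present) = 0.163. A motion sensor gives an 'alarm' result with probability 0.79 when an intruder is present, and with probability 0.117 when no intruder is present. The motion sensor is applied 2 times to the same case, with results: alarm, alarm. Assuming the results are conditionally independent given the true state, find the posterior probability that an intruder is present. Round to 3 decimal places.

With H the event that an intruder is present, the joint likelihood of the observed sequence is P(data|H) = 0.79·0.79 = 0.62410 and P(data|¬H) = 0.117·0.117 = 0.013689.
Bayes: P(H|data) = 0.163·0.62410 / (0.163·0.62410 + 0.837·0.013689) = 0.10173/0.11319 = 0.8988.

Posterior P(H) ≈ 0.899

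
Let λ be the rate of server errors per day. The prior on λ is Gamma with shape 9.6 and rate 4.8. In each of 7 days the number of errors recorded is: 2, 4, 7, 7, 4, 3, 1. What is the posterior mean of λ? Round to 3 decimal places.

Posterior mean ≈ 3.186

Total count ∑xᵢ = 28 over n = 7 days.
Gamma is conjugate to the Poisson likelihood: posterior is Gamma(shape = 9.6+28 = 37.6, rate = 4.8+7 = 11.8).
Posterior mean = shape/rate = 37.6/11.8 = 3.186.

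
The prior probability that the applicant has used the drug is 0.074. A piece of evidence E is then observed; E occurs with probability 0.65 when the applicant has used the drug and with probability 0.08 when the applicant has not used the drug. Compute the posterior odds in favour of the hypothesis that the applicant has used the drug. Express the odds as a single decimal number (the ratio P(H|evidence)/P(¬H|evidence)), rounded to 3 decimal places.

Posterior odds ≈ 0.649

Prior odds = 0.074/(1−0.074) = 0.079914. In log-odds, ln(0.079914) = -2.5268.
Add log likelihood ratio: ln(8.1250) = 2.0949.
Posterior log-odds = -0.43186, so posterior odds = exp(-0.43186) = 0.64930.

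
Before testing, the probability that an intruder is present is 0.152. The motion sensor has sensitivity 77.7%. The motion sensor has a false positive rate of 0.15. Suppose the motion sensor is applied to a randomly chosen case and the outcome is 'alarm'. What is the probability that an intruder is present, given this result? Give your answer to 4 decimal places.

P(H | E) ≈ 0.4815

Write H for 'an intruder is present'. Prior odds H:¬H = 0.152/0.848 = 0.17925. For the 'alarm' outcome, the likelihood ratio is 0.777/0.15 = 5.1800.
Posterior odds = 0.17925 × 5.1800 = 0.92849, so P(H|E) = 0.92849/(1+0.92849) = 0.4815.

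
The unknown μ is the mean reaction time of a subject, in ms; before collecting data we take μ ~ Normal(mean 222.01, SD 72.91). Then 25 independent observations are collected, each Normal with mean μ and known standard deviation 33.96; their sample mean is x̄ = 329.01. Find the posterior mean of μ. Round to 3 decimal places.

Posterior mean ≈ 328.089

With known σ, the Normal prior is conjugate. Weight on the data is w = (n/σ²)/(n/σ² + 1/τ₀²) = 0.0216773/(0.0216773+0.00018812) = 0.99140.
Posterior mean = w·x̄ + (1−w)·μ₀ = 0.99140·329.01 + 0.0086034·222.01 = 328.089.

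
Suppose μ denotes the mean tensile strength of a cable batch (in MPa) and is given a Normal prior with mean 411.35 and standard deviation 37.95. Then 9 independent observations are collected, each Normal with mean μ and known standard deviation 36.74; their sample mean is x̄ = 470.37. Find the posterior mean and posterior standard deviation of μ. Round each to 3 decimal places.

Posterior mean ≈ 464.803; posterior SD ≈ 11.655

With known σ, the Normal prior is conjugate. Weight on the data is w = (n/σ²)/(n/σ² + 1/τ₀²) = 0.00666752/(0.00666752+0.00069435) = 0.90568.
Posterior mean = w·x̄ + (1−w)·μ₀ = 0.90568·470.37 + 0.094317·411.35 = 464.803. Posterior variance = 1/(0.00666752+0.00069435) = 135.835, so SD = 11.655.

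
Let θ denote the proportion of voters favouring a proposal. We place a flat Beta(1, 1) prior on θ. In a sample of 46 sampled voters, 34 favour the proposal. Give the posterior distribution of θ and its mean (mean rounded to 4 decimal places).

Posterior: Beta(35, 13); mean ≈ 0.7292

The binomial likelihood is conjugate to the Beta prior: with 34 successes and 12 failures, the posterior is Beta(1+34, 1+12) = Beta(35, 13).
Posterior mean = α/(α+β) = 35/48 = 0.7292.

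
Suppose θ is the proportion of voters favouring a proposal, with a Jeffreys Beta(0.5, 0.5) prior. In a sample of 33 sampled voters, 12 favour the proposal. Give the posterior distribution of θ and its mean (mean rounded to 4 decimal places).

Posterior: Beta(12.5, 21.5); mean ≈ 0.3676

Observing 12 successes and 21 failures updates Beta(0.5, 0.5) by adding the success and failure counts to the two shape parameters: α = 0.5+12 = 12.5, β = 0.5+21 = 21.5.
E[θ | data] = 12.5/(12.5+21.5) = 0.3676.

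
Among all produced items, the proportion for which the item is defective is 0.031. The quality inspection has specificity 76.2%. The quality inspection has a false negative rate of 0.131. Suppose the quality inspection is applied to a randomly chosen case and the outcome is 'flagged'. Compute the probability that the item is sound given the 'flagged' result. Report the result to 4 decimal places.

Write H for 'the item is defective'. Prior odds H:¬H = 0.031/0.969 = 0.031992. For the 'flagged' outcome, the likelihood ratio is 0.869/0.238 = 3.6513.
Posterior odds = 0.031992 × 3.6513 = 0.11681, so P(H|E) = 0.11681/(1+0.11681) = 0.1046. Then P(¬H|E) = 1 − 0.1046 = 0.8954.

P(¬H | E) ≈ 0.8954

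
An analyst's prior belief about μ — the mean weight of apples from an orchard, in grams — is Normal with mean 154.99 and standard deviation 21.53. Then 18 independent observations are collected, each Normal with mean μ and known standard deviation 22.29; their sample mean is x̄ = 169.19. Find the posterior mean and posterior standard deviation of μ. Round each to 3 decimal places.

Posterior mean ≈ 168.392; posterior SD ≈ 5.104

With known σ, the Normal prior is conjugate. Weight on the data is w = (n/σ²)/(n/σ² + 1/τ₀²) = 0.0362287/(0.0362287+0.00215731) = 0.94380.
Posterior mean = w·x̄ + (1−w)·μ₀ = 0.94380·169.19 + 0.056200·154.99 = 168.392. Posterior variance = 1/(0.0362287+0.00215731) = 26.0512, so SD = 5.104.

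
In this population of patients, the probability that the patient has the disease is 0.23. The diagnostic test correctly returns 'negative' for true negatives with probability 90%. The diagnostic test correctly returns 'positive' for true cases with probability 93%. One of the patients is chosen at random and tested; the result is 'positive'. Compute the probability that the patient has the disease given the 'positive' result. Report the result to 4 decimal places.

P(H | E) ≈ 0.7353

Write H for 'the patient has the disease'. Prior odds H:¬H = 0.23/0.77 = 0.29870. For the 'positive' outcome, the likelihood ratio is 0.93/0.1 = 9.3000.
Posterior odds = 0.29870 × 9.3000 = 2.7779, so P(H|E) = 2.7779/(1+2.7779) = 0.7353.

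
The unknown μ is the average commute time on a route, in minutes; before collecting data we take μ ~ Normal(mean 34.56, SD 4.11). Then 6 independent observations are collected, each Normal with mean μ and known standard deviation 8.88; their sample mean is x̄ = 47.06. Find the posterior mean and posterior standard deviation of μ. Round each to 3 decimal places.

With known σ, the Normal prior is conjugate. Weight on the data is w = (n/σ²)/(n/σ² + 1/τ₀²) = 0.0760896/(0.0760896+0.0591993) = 0.56242.
Posterior mean = w·x̄ + (1−w)·μ₀ = 0.56242·47.06 + 0.43758·34.56 = 41.590. Posterior variance = 1/(0.0760896+0.0591993) = 7.39159, so SD = 2.719.

Posterior mean ≈ 41.590; posterior SD ≈ 2.719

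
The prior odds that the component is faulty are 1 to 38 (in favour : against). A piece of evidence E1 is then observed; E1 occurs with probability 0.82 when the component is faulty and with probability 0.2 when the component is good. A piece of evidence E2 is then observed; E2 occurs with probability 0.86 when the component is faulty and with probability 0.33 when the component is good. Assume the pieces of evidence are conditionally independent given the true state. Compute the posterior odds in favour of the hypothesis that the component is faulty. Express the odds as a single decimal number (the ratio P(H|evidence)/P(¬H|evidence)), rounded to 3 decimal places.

Posterior odds ≈ 0.281

Prior odds = 1/38 = 0.026316. In log-odds, ln(0.026316) = -3.6376.
Add log likelihood ratios: ln(4.1000) + ln(2.6061) = 2.3688.
Posterior log-odds = -1.2688, so posterior odds = exp(-1.2688) = 0.28118.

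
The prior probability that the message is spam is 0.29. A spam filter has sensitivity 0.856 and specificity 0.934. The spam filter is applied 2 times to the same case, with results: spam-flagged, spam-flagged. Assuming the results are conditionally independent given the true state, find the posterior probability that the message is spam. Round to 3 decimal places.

Let H be the event that the message is spam; start with P(H) = 0.29. P('spam-flagged'|H) = 0.856, P('spam-flagged'|¬H) = 0.066.
Update on result 1 ('spam-flagged'): P(H) ← 0.856·0.2900 / (0.856·0.2900 + 0.066·0.7100) = 0.24824/0.29510 = 0.8412.
Update on result 2 ('spam-flagged'): P(H) ← 0.856·0.8412 / (0.856·0.8412 + 0.066·0.1588) = 0.72007/0.73055 = 0.9857.

Posterior P(H) ≈ 0.986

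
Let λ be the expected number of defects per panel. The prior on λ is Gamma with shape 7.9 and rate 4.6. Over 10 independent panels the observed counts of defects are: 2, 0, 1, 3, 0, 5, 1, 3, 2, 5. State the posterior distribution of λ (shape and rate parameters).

Posterior: Gamma(shape=29.9, rate=14.6)

Total count ∑xᵢ = 22 over n = 10 panels.
Gamma is conjugate to the Poisson likelihood: posterior is Gamma(shape = 7.9+22 = 29.9, rate = 4.6+10 = 14.6).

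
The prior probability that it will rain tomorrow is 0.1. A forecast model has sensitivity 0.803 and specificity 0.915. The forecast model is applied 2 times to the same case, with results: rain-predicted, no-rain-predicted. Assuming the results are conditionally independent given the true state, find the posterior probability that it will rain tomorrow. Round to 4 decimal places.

Posterior P(H) ≈ 0.1843

With H the event that it will rain tomorrow, the joint likelihood of the observed sequence is P(data|H) = 0.803·0.197 = 0.15819 and P(data|¬H) = 0.085·0.915 = 0.077775.
Bayes: P(H|data) = 0.1·0.15819 / (0.1·0.15819 + 0.9·0.077775) = 0.015819/0.085817 = 0.1843.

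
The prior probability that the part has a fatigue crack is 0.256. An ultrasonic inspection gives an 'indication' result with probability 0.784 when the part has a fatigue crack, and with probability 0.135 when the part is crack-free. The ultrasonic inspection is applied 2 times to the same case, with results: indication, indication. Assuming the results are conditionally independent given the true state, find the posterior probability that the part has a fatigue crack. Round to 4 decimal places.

Posterior P(H) ≈ 0.9207

With H the event that the part has a fatigue crack, the joint likelihood of the observed sequence is P(data|H) = 0.784·0.784 = 0.61466 and P(data|¬H) = 0.135·0.135 = 0.018225.
Bayes: P(H|data) = 0.256·0.61466 / (0.256·0.61466 + 0.744·0.018225) = 0.15735/0.17091 = 0.9207.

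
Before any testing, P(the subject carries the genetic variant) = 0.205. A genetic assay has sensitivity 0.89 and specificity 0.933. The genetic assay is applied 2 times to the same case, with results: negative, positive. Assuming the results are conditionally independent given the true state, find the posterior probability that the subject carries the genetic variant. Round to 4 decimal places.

With H the event that the subject carries the genetic variant, the joint likelihood of the observed sequence is P(data|H) = 0.11·0.89 = 0.097900 and P(data|¬H) = 0.933·0.067 = 0.062511.
Bayes: P(H|data) = 0.205·0.097900 / (0.205·0.097900 + 0.795·0.062511) = 0.020070/0.069766 = 0.2877.

Posterior P(H) ≈ 0.2877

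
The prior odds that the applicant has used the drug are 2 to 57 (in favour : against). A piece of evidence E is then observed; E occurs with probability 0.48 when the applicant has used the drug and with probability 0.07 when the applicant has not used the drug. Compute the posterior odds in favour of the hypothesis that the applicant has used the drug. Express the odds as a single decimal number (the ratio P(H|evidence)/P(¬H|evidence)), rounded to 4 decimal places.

Posterior odds ≈ 0.2406

Prior odds = 2/57 = 0.035088. In log-odds, ln(0.035088) = -3.3499.
Add log likelihood ratio: ln(6.8571) = 1.9253.
Posterior log-odds = -1.4246, so posterior odds = exp(-1.4246) = 0.24060.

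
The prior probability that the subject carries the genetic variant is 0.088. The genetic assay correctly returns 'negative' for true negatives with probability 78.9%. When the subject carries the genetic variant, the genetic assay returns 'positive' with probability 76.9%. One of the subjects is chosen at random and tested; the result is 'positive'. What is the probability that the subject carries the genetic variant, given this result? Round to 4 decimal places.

Write H for 'the subject carries the genetic variant'. Prior odds H:¬H = 0.088/0.912 = 0.096491. For the 'positive' outcome, the likelihood ratio is 0.769/0.211 = 3.6445.
Posterior odds = 0.096491 × 3.6445 = 0.35167, so P(H|E) = 0.35167/(1+0.35167) = 0.2602.

P(H | E) ≈ 0.2602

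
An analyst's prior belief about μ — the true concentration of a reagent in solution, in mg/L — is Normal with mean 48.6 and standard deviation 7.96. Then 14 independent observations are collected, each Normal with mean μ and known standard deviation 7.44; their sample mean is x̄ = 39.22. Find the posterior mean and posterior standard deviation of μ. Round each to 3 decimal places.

Posterior mean ≈ 39.771; posterior SD ≈ 1.929

Prior precision 1/τ₀² = 1/7.96² = 0.0157824; data precision n/σ² = 14/7.44² = 0.252919.
Posterior precision = 0.0157824 + 0.252919 = 0.268702, giving posterior SD = 1/√0.268702 = 1.929.
Posterior mean = (0.0157824·48.6 + 0.252919·39.22) / 0.268702 = 39.771.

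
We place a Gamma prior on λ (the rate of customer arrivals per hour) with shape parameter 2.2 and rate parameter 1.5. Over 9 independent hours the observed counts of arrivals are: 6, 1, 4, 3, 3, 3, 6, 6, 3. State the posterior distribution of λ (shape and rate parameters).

Posterior: Gamma(shape=37.2, rate=10.5)

Total count ∑xᵢ = 35 over n = 9 hours.
Gamma is conjugate to the Poisson likelihood: posterior is Gamma(shape = 2.2+35 = 37.2, rate = 1.5+9 = 10.5).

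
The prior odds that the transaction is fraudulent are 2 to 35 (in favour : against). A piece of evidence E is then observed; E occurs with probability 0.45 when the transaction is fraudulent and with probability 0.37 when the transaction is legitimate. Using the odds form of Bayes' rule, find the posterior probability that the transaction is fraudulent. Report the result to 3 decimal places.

Prior odds = 2/35 = 0.057143. In log-odds, ln(0.057143) = -2.8622.
Add log likelihood ratio: ln(1.2162) = 0.19574.
Posterior log-odds = -2.6665, so posterior odds = exp(-2.6665) = 0.069498. Converting, P(H|E) = 0.069498/1.0695 = 0.065.

Posterior probability ≈ 0.065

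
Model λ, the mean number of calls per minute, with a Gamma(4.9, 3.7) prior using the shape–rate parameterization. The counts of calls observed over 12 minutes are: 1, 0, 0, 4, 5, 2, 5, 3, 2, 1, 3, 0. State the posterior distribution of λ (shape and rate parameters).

The Poisson likelihood adds the total count to the shape and the number of exposure periods to the rate. Here ∑xᵢ = 26 and n = 12, so shape 4.9→30.9 and rate 3.7→15.7.

Posterior: Gamma(shape=30.9, rate=15.7)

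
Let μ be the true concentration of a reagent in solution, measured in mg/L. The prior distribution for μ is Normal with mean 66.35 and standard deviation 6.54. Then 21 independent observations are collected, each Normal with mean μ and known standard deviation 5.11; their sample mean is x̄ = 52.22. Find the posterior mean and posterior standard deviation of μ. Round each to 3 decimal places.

Prior precision 1/τ₀² = 1/6.54² = 0.0233800; data precision n/σ² = 21/5.11² = 0.804225.
Posterior precision = 0.0233800 + 0.804225 = 0.827605, giving posterior SD = 1/√0.827605 = 1.099.
Posterior mean = (0.0233800·66.35 + 0.804225·52.22) / 0.827605 = 52.619.

Posterior mean ≈ 52.619; posterior SD ≈ 1.099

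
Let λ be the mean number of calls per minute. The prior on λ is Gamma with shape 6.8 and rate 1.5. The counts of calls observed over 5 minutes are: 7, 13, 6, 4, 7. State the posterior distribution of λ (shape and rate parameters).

Total count ∑xᵢ = 37 over n = 5 minutes.
Gamma is conjugate to the Poisson likelihood: posterior is Gamma(shape = 6.8+37 = 43.8, rate = 1.5+5 = 6.5).

Posterior: Gamma(shape=43.8, rate=6.5)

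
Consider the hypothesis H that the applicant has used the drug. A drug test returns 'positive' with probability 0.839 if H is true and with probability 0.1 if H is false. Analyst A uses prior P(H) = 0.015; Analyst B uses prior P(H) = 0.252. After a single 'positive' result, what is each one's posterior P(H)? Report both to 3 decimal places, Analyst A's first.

P('+'|H) = 0.839, P('+'|¬H) = 0.1.
Analyst A: numerator 0.839·0.015 = 0.012585; evidence = 0.012585+0.1·0.985 = 0.11109; posterior = 0.113.
Analyst B: numerator 0.839·0.252 = 0.21143; evidence = 0.21143+0.1·0.748 = 0.28623; posterior = 0.739.

Analyst A: 0.113; Analyst B: 0.739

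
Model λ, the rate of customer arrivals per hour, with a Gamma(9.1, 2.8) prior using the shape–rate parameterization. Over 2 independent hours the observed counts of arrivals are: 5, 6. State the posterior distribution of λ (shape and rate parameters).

Total count ∑xᵢ = 11 over n = 2 hours.
Gamma is conjugate to the Poisson likelihood: posterior is Gamma(shape = 9.1+11 = 20.1, rate = 2.8+2 = 4.8).

Posterior: Gamma(shape=20.1, rate=4.8)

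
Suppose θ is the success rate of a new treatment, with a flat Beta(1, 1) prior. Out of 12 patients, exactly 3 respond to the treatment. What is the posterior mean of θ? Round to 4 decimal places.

Posterior mean ≈ 0.2857

Observing 3 successes and 9 failures updates Beta(1, 1) by adding the success and failure counts to the two shape parameters: α = 1+3 = 4, β = 1+9 = 10.
E[θ | data] = 4/(4+10) = 0.2857.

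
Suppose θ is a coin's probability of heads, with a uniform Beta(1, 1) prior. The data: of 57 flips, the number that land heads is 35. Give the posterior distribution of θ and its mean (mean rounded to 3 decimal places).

The binomial likelihood is conjugate to the Beta prior: with 35 successes and 22 failures, the posterior is Beta(1+35, 1+22) = Beta(36, 23).
Posterior mean = α/(α+β) = 36/59 = 0.610.

Posterior: Beta(36, 23); mean ≈ 0.610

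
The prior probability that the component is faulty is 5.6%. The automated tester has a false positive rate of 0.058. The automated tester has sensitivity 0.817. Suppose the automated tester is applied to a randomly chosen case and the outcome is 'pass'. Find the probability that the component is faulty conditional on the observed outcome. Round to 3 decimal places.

P(H | E) ≈ 0.011

Write H for 'the component is faulty'. Prior odds H:¬H = 0.056/0.944 = 0.059322. For the 'pass' outcome, the likelihood ratio is 0.183/0.942 = 0.19427.
Posterior odds = 0.059322 × 0.19427 = 0.011524, so P(H|E) = 0.011524/(1+0.011524) = 0.011.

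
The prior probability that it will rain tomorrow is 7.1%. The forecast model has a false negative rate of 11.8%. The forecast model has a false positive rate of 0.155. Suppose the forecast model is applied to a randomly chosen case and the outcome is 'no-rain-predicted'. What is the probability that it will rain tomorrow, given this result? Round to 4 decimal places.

P(H | E) ≈ 0.0106

Let H be the event that it will rain tomorrow. P(H) = 0.071, so P(¬H) = 0.929. With E the 'no-rain-predicted' result, P(E|H) = 0.118 and P(E|¬H) = 0.845.
P(E) = 0.118·0.071 + 0.845·0.929 = 0.0083780 + 0.78501 = 0.79338.
By Bayes' theorem, P(H|E) = 0.0083780 / 0.79338 = 0.0106.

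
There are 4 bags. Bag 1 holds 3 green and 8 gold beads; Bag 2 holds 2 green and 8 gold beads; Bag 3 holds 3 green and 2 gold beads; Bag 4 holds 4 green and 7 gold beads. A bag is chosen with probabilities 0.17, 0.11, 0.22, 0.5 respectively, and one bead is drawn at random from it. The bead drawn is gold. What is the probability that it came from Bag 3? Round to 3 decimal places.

Posterior probability ≈ 0.142

Tabulate prior·likelihood by source: [1] prior 0.17, lik 0.7273, product 0.1236; [2] prior 0.11, lik 0.8, product 0.08800; [3] prior 0.22, lik 0.4, product 0.08800; [4] prior 0.5, lik 0.6364, product 0.3182.
Normalizing constant = 0.61782; the posterior for Bag 3 is its product over the sum, 0.08800/0.61782 = 0.142.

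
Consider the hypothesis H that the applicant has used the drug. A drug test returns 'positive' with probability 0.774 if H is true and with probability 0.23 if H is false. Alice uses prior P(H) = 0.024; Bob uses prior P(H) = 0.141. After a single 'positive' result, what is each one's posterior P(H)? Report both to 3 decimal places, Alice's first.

Alice: 0.076; Bob: 0.356

P('+'|H) = 0.774, P('+'|¬H) = 0.23.
Alice: numerator 0.774·0.024 = 0.018576; evidence = 0.018576+0.23·0.976 = 0.24306; posterior = 0.076.
Bob: numerator 0.774·0.141 = 0.10913; evidence = 0.10913+0.23·0.859 = 0.30670; posterior = 0.356.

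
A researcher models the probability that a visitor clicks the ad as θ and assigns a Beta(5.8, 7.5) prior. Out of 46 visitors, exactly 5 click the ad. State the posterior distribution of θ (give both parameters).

Observing 5 successes and 41 failures updates Beta(5.8, 7.5) by adding the success and failure counts to the two shape parameters: α = 5.8+5 = 10.8, β = 7.5+41 = 48.5.

Posterior: Beta(10.8, 48.5)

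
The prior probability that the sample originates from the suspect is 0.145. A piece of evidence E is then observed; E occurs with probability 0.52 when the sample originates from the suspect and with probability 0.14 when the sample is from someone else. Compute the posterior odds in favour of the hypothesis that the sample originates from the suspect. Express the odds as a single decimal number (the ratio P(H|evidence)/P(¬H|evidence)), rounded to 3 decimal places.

Posterior odds ≈ 0.630

Prior odds = 0.145/(1−0.145) = 0.16959. In log-odds, ln(0.16959) = -1.7744.
Add log likelihood ratio: ln(3.7143) = 1.3122.
Posterior log-odds = -0.46218, so posterior odds = exp(-0.46218) = 0.62991.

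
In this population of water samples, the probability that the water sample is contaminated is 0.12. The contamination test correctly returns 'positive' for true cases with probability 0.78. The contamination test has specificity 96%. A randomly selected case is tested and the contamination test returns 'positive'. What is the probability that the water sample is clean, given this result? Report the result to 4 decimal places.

Write H for 'the water sample is contaminated'. Prior odds H:¬H = 0.12/0.88 = 0.13636. For the 'positive' outcome, the likelihood ratio is 0.78/0.04 = 19.500.
Posterior odds = 0.13636 × 19.500 = 2.6591, so P(H|E) = 2.6591/(1+2.6591) = 0.7267. Then P(¬H|E) = 1 − 0.7267 = 0.2733.

P(¬H | E) ≈ 0.2733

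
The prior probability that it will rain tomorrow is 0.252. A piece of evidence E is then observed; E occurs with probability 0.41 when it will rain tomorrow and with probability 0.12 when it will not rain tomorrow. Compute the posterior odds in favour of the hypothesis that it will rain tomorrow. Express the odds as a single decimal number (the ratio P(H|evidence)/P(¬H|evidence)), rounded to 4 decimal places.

Posterior odds ≈ 1.1511

Prior odds = 0.252/(1−0.252) = 0.33690.
Likelihood ratio for E = 0.41/0.12 = 3.4167.
Posterior odds = prior odds × LR = 1.1511.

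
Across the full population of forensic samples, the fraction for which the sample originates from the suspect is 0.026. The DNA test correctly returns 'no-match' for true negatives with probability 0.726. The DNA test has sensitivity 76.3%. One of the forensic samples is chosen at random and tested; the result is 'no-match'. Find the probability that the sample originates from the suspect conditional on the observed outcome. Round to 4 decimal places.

Let H be the event that the sample originates from the suspect. P(H) = 0.026, so P(¬H) = 0.974. With E the 'no-match' result, P(E|H) = 0.237 and P(E|¬H) = 0.726.
P(E) = 0.237·0.026 + 0.726·0.974 = 0.0061620 + 0.70712 = 0.71329.
By Bayes' theorem, P(H|E) = 0.0061620 / 0.71329 = 0.0086.

P(H | E) ≈ 0.0086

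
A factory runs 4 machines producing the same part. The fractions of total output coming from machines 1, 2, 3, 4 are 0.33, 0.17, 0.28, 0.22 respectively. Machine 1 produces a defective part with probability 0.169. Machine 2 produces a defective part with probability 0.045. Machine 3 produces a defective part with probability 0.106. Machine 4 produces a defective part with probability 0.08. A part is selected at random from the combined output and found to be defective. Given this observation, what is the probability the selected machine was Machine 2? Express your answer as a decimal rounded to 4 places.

Tabulate prior·likelihood by source: [1] prior 0.33, lik 0.169, product 0.05577; [2] prior 0.17, lik 0.045, product 0.007650; [3] prior 0.28, lik 0.106, product 0.02968; [4] prior 0.22, lik 0.08, product 0.01760.
Normalizing constant = 0.11070; the posterior for Machine 2 is its product over the sum, 0.007650/0.11070 = 0.0691.

Posterior probability ≈ 0.0691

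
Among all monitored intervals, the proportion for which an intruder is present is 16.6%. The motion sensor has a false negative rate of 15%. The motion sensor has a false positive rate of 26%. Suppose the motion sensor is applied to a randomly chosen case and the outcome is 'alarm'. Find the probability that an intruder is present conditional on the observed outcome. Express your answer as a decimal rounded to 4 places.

P(H | E) ≈ 0.3942

Write H for 'an intruder is present'. Prior odds H:¬H = 0.166/0.834 = 0.19904. For the 'alarm' outcome, the likelihood ratio is 0.85/0.26 = 3.2692.
Posterior odds = 0.19904 × 3.2692 = 0.65071, so P(H|E) = 0.65071/(1+0.65071) = 0.3942.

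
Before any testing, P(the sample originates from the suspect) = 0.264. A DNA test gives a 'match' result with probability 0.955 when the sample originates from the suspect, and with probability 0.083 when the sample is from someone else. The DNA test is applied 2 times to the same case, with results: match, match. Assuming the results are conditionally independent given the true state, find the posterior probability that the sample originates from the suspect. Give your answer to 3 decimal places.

Let H be the event that the sample originates from the suspect; start with P(H) = 0.264. P('match'|H) = 0.955, P('match'|¬H) = 0.083.
Update on result 1 ('match'): P(H) ← 0.955·0.2640 / (0.955·0.2640 + 0.083·0.7360) = 0.25212/0.31321 = 0.8050.
Update on result 2 ('match'): P(H) ← 0.955·0.8050 / (0.955·0.8050 + 0.083·0.1950) = 0.76874/0.78493 = 0.9794.

Posterior P(H) ≈ 0.979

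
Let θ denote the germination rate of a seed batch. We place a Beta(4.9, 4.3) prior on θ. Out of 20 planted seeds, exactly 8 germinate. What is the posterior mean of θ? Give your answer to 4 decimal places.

Posterior mean ≈ 0.4418

The binomial likelihood is conjugate to the Beta prior: with 8 successes and 12 failures, the posterior is Beta(4.9+8, 4.3+12) = Beta(12.9, 16.3).
Posterior mean = α/(α+β) = 12.9/29.2 = 0.4418.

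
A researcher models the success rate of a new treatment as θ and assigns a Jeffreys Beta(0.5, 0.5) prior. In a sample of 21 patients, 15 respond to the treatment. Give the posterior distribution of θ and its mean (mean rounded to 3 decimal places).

Posterior: Beta(15.5, 6.5); mean ≈ 0.705

The binomial likelihood is conjugate to the Beta prior: with 15 successes and 6 failures, the posterior is Beta(0.5+15, 0.5+6) = Beta(15.5, 6.5).
E[θ | data] = 15.5/(15.5+6.5) = 0.705.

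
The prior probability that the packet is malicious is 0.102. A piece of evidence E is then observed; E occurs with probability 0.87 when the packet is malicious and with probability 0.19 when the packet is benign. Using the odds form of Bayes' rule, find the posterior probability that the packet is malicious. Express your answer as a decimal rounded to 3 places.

Posterior probability ≈ 0.342

Prior odds = 0.102/(1−0.102) = 0.11359.
Likelihood ratio for E = 0.87/0.19 = 4.5789.
Posterior odds = prior odds × LR = 0.52010.
Posterior probability = odds/(1+odds) = 0.52010/1.5201 = 0.342.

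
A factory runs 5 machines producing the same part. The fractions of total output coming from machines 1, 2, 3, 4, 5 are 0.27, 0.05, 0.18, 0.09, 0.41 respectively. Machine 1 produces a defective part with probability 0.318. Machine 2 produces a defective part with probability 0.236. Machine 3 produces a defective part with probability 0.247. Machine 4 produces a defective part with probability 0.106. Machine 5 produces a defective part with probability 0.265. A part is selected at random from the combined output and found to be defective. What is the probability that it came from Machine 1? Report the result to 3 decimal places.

Posterior probability ≈ 0.330

P(defective|M1) = 0.318; P(defective|M2) = 0.236; P(defective|M3) = 0.247; P(defective|M4) = 0.106; P(defective|M5) = 0.265.
Prior × likelihood for each source: 0.27·0.318=0.08586, 0.05·0.236=0.01180, 0.18·0.247=0.04446, 0.09·0.106=0.009540, 0.41·0.265=0.1086. Summing gives P(defective) = 0.26031.
P(Machine 1 | defective) = 0.08586 / 0.26031 = 0.330.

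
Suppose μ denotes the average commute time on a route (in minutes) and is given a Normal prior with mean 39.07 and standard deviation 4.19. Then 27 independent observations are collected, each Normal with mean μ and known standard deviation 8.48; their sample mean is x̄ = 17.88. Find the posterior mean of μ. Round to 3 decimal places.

Posterior mean ≈ 20.671

Prior precision 1/τ₀² = 1/4.19² = 0.0569603; data precision n/σ² = 27/8.48² = 0.375467.
Posterior precision = 0.0569603 + 0.375467 = 0.432428.
Posterior mean = (0.0569603·39.07 + 0.375467·17.88) / 0.432428 = 20.671.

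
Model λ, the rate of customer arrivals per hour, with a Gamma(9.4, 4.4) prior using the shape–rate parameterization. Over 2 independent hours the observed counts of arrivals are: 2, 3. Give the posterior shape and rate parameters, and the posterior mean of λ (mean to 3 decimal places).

The Poisson likelihood adds the total count to the shape and the number of exposure periods to the rate. Here ∑xᵢ = 5 and n = 2, so shape 9.4→14.4 and rate 4.4→6.4.
Posterior mean = shape/rate = 14.4/6.4 = 2.250.

Posterior: Gamma(shape=14.4, rate=6.4); mean ≈ 2.250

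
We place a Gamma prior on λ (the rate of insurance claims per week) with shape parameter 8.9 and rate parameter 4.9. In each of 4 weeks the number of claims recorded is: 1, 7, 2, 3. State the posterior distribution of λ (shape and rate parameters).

Total count ∑xᵢ = 13 over n = 4 weeks.
Gamma is conjugate to the Poisson likelihood: posterior is Gamma(shape = 8.9+13 = 21.9, rate = 4.9+4 = 8.9).

Posterior: Gamma(shape=21.9, rate=8.9)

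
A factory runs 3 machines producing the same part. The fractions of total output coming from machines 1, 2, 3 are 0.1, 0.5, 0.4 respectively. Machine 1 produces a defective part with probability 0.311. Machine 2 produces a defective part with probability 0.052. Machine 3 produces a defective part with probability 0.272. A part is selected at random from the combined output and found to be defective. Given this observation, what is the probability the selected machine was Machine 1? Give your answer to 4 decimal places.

Tabulate prior·likelihood by source: [1] prior 0.1, lik 0.311, product 0.03110; [2] prior 0.5, lik 0.052, product 0.02600; [3] prior 0.4, lik 0.272, product 0.1088.
Normalizing constant = 0.16590; the posterior for Machine 1 is its product over the sum, 0.03110/0.16590 = 0.1875.

Posterior probability ≈ 0.1875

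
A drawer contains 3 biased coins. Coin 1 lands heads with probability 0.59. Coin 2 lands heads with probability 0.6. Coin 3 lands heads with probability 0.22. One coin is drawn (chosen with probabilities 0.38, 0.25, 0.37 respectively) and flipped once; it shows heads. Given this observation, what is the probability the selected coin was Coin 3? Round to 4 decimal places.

Posterior probability ≈ 0.1787

P(heads|C1) = 0.59; P(heads|C2) = 0.6; P(heads|C3) = 0.22.
Prior × likelihood for each source: 0.38·0.59=0.2242, 0.25·0.6=0.1500, 0.37·0.22=0.08140. Summing gives P(heads) = 0.45560.
P(Coin 3 | heads) = 0.08140 / 0.45560 = 0.1787.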